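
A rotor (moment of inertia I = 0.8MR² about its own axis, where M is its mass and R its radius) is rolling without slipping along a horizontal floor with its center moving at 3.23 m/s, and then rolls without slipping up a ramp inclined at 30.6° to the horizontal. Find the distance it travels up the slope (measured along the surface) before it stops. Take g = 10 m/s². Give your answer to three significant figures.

The moment of inertia is 0.8MR², giving k ≡ I/(MR²) = 0.8.
Since it rolls without slipping, ω = v/R and KE = ½Mv² + ½Iω² = ½(1+k)Mv² = (9/10)Mv².
Setting this equal to Mgh gives the vertical rise h = (1+k)v₀²/(2g) = 1.8×3.23²/(2×10) = 0.939 m.
The distance along the slope is d = h/sinθ = 0.939/sin30.6° ≈ 1.84 m.

d ≈ 1.84 m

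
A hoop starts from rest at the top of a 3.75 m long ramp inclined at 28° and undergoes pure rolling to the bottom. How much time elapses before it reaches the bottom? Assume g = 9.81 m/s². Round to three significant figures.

t ≈ 1.80 s

For this body I = MR², i.e. k = I/(MR²) = 1.
Along the incline Mg sinθ − f = Ma, and torque about the center fR = Iα = kMR²(a/R) gives f = kMa.
Hence a = g sinθ/(1+k) = 9.81×sin28°/2 = 2.303 m/s².
Starting from rest, L = ½at², so t = √(2L/a) = √(2×3.75/2.303) ≈ 1.80 s.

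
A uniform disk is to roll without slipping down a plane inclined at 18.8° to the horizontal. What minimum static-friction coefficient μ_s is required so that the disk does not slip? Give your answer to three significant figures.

μ_min ≈ 0.113

Here I = (1/2)MR², so the shape factor k = I/(MR²) = 0.5.
Along the incline Mg sinθ − f = Ma, and torque about the center fR = Iα = kMR²(a/R) gives f = kMa.
These give a = g sinθ/(1+k) and the required friction f = kMg sinθ/(1+k).
The normal force is N = Mg cosθ, so μ_min = f/N = k tanθ/(1+k).
μ_min = 0.5 × tan18.8° / 1.5 ≈ 0.113.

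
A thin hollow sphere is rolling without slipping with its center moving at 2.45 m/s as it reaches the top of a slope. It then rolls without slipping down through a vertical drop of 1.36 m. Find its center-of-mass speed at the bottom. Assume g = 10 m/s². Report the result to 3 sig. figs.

v ≈ 4.72 m/s

With I = (2/3)MR², the ratio k = I/(MR²) is 2/3.
Pure rolling means v = ωR; then KE = ½Mv² + ½I(v/R)² = ½(1+k)Mv² = (5/6)Mv².
Energy conservation: (5/6)Mv₀² + Mgh = (5/6)Mv², so v² = v₀² + 2gh/(1+k).
v = √(2.45² + 2×10×1.36/1.667) = √22.32 ≈ 4.72 m/s.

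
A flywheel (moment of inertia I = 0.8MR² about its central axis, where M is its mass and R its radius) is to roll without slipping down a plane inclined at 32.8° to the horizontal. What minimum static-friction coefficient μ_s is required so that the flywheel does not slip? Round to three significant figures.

The moment of inertia is 0.8MR², giving k ≡ I/(MR²) = 0.8.
Newton's second law down the slope: Mg sinθ − f = Ma. The torque equation fR = Iα (with α = a/R) gives f = kMa.
These give a = g sinθ/(1+k) and the required friction f = kMg sinθ/(1+k).
With N = Mg cosθ, the no-slip condition f ≤ μN gives μ_min = f/N = k tanθ/(1+k).
μ_min = 0.8 × tan32.8° / 1.8 ≈ 0.286.

μ_min ≈ 0.286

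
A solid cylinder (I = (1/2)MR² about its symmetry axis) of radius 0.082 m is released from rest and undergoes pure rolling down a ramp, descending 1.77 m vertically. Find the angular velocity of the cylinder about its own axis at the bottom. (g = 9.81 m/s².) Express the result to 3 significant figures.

The moment of inertia is (1/2)MR², giving k ≡ I/(MR²) = 0.5.
Since it rolls without slipping, ω = v/R and KE = ½Mv² + ½Iω² = ½(1+k)Mv² = (3/4)Mv².
Energy conservation Mgh = ½(1+k)Mv² gives v = √(2gh/(1+k)) = √(2 × 9.81 × 1.77 / 1.5) = 4.812 m/s.
The angular speed follows from ω = v/R = 4.812/0.082 ≈ 58.7 rad/s.

ω ≈ 58.7 rad/s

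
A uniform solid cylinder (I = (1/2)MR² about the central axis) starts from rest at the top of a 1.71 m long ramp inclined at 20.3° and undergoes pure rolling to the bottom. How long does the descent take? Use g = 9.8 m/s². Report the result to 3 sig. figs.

t ≈ 1.23 s

For this body I = (1/2)MR², i.e. k = I/(MR²) = 0.5.
Newton's second law down the slope: Mg sinθ − f = Ma. The torque equation fR = Iα (with α = a/R) gives f = kMa.
Hence a = g sinθ/(1+k) = 9.8×sin20.3°/1.5 = 2.267 m/s².
With constant a from rest, t = √(2L/a) = √(2·1.71/2.267) ≈ 1.23 s.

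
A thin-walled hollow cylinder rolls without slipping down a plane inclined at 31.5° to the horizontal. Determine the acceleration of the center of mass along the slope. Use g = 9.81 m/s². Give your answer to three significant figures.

For this body I = MR², i.e. k = I/(MR²) = 1.
Translational: Mg sinθ − f = Ma. Rotational about the CM: fR = Iα = kMRa, so f = kMa.
Eliminating f: Mg sinθ = (1+k)Ma, so a = g sinθ/(1+k) = 9.81 × sin31.5° / 2 ≈ 2.56 m/s².

a ≈ 2.56 m/s²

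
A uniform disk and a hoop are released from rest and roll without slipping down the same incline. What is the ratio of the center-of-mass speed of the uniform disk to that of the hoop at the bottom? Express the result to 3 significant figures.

v_ratio ≈ 1.15

Each satisfies Mgh = ½(1+k)Mv² with k = I/(MR²), so v ∝ 1/√(1+k).
For the uniform disk k = 0.5; for the hoop k = 1.
v₁/v₂ = √((1+k₂)/(1+k₁)) = √(2/1.5) ≈ 1.15.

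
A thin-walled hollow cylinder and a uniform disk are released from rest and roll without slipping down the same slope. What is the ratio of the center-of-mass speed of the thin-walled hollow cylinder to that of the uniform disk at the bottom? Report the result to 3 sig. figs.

Each satisfies Mgh = ½(1+k)Mv² with k = I/(MR²), so v ∝ 1/√(1+k).
For the thin-walled hollow cylinder k = 1; for the uniform disk k = 0.5.
v₁/v₂ = √((1+k₂)/(1+k₁)) = √(1.5/2) ≈ 0.866.

v_ratio ≈ 0.866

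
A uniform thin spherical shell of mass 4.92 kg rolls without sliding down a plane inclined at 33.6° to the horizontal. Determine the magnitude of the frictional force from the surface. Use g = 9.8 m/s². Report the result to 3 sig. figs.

f ≈ 10.7 N

Here I = (2/3)MR², so the shape factor k = I/(MR²) = 2/3.
Along the incline Mg sinθ − f = Ma, and torque about the center fR = Iα = kMR²(a/R) gives f = kMa.
Combining, a = g sinθ/(1+k) and f = kMa = kMg sinθ/(1+k).
f = (2/3) × 4.92 × 9.8 × sin33.6° / 1.667 ≈ 10.7 N.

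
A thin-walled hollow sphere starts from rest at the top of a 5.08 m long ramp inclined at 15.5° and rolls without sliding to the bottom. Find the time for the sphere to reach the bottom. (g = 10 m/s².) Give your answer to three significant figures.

t ≈ 2.52 s

For this body I = (2/3)MR², i.e. k = I/(MR²) = 2/3.
Along the incline Mg sinθ − f = Ma, and torque about the center fR = Iα = kMR²(a/R) gives f = kMa.
Hence a = g sinθ/(1+k) = 10×sin15.5°/1.667 = 1.603 m/s².
With constant a from rest, t = √(2L/a) = √(2·5.08/1.603) ≈ 2.52 s.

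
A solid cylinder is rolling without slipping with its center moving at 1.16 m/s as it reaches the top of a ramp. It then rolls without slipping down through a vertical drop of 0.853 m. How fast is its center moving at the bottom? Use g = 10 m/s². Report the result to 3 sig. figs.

v ≈ 3.57 m/s

Here I = (1/2)MR², so the shape factor k = I/(MR²) = 0.5.
Pure rolling means v = ωR; then KE = ½Mv² + ½I(v/R)² = ½(1+k)Mv² = (3/4)Mv².
Energy conservation: (3/4)Mv₀² + Mgh = (3/4)Mv², so v² = v₀² + 2gh/(1+k).
v = √(1.16² + 2×10×0.853/1.5) = √12.72 ≈ 3.57 m/s.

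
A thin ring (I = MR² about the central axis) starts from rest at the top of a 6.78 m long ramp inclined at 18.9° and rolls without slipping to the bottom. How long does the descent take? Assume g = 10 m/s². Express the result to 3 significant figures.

Here I = MR², so the shape factor k = I/(MR²) = 1.
Translational: Mg sinθ − f = Ma. Rotational about the CM: fR = Iα = kMRa, so f = kMa.
Hence a = g sinθ/(1+k) = 10×sin18.9°/2 = 1.62 m/s².
Starting from rest, L = ½at², so t = √(2L/a) = √(2×6.78/1.62) ≈ 2.89 s.

t ≈ 2.89 s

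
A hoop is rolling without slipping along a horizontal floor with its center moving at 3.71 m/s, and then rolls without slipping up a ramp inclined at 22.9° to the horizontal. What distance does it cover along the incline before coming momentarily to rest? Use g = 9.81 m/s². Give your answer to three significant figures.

d ≈ 3.61 m

Here I = MR², so the shape factor k = I/(MR²) = 1.
The rolling condition ω = v/R makes the rotational term ½I(v/R)² = ½kMv², so KE_total = ½(1+k)Mv² = Mv².
Setting this equal to Mgh gives the vertical rise h = (1+k)v₀²/(2g) = 2×3.71²/(2×9.81) = 1.403 m.
The distance along the slope is d = h/sinθ = 1.403/sin22.9° ≈ 3.61 m.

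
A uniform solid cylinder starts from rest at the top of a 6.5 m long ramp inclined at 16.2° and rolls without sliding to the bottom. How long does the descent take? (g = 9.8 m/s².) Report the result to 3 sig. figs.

t ≈ 2.67 s

For this body I = (1/2)MR², i.e. k = I/(MR²) = 0.5.
Translational: Mg sinθ − f = Ma. Rotational about the CM: fR = Iα = kMRa, so f = kMa.
Hence a = g sinθ/(1+k) = 9.8×sin16.2°/1.5 = 1.823 m/s².
Starting from rest, L = ½at², so t = √(2L/a) = √(2×6.5/1.823) ≈ 2.67 s.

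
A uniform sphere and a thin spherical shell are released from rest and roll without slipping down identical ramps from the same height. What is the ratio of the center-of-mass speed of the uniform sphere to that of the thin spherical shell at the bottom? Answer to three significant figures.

Each satisfies Mgh = ½(1+k)Mv² with k = I/(MR²), so v ∝ 1/√(1+k).
For the uniform sphere k = 0.4; for the thin spherical shell k = 2/3.
v₁/v₂ = √((1+k₂)/(1+k₁)) = √(1.667/1.4) ≈ 1.09.

v_ratio ≈ 1.09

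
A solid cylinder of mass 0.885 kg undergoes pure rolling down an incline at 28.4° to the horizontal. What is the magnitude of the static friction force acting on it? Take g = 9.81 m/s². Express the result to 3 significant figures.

f ≈ 1.38 N

With I = (1/2)MR², the ratio k = I/(MR²) is 0.5.
Translational: Mg sinθ − f = Ma. Rotational about the CM: fR = Iα = kMRa, so f = kMa.
Combining, a = g sinθ/(1+k) and f = kMa = kMg sinθ/(1+k).
f = 0.5 × 0.885 × 9.81 × sin28.4° / 1.5 ≈ 1.38 N.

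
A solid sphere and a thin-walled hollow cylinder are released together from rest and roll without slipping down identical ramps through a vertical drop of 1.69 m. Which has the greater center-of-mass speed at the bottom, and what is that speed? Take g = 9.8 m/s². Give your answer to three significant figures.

For rolling without slipping, Mgh = ½(1+k)Mv² where k = I/(MR²), so v = √(2gh/(1+k)).
Solid sphere: k = 0.4, giving v = √(2×9.8×1.69/1.4) = 4.864 m/s.
Thin-walled hollow cylinder: k = 1, giving v = √(2×9.8×1.69/2) = 4.07 m/s.
The smaller k wins: the solid sphere, at ≈ 4.86 m/s.

the solid sphere, at v ≈ 4.86 m/s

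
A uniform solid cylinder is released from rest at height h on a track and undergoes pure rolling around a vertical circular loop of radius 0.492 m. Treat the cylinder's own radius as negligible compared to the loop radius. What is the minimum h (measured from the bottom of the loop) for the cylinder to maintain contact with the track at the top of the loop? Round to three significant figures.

h_min ≈ 1.35 m

For this body I = (1/2)MR², i.e. k = I/(MR²) = 0.5.
At the top of the loop, the minimum-contact condition is Mg = Mv_top²/r, so v_top² = gr.
With ω = v/R, the kinetic energy at speed v is ½(1+k)Mv² = (3/4)Mv².
Energy conservation from release (height h) to the top (height 2r): Mgh = Mg(2r) + (3/4)M·gr.
Thus h_min = 2r + (1+k)r/2 = r(2 + 1.5/2) = 0.492 × 2.75 ≈ 1.35 m.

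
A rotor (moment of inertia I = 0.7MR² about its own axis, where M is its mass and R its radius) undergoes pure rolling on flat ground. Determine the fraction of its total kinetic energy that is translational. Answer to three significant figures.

The moment of inertia is 0.7MR², giving k ≡ I/(MR²) = 0.7.
With ω = v/R, KE_trans = ½Mv² and KE_rot = ½Iω² = ½kMv², so KE_total = ½(1+k)Mv².
The translational fraction is therefore 1/(1+k) = 1/1.7 ≈ 0.588.

fraction ≈ 0.588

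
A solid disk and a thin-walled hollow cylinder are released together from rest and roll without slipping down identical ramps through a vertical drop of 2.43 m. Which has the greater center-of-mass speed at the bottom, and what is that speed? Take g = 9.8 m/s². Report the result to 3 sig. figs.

the solid disk, at v ≈ 5.63 m/s

For rolling without slipping, Mgh = ½(1+k)Mv² where k = I/(MR²), so v = √(2gh/(1+k)).
Solid disk: k = 0.5, giving v = √(2×9.8×2.43/1.5) = 5.635 m/s.
Thin-walled hollow cylinder: k = 1, giving v = √(2×9.8×2.43/2) = 4.88 m/s.
The smaller k wins: the solid disk, at ≈ 5.63 m/s.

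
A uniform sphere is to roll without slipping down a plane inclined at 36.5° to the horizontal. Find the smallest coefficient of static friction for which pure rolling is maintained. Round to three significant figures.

With I = (2/5)MR², the ratio k = I/(MR²) is 0.4.
Along the incline Mg sinθ − f = Ma, and torque about the center fR = Iα = kMR²(a/R) gives f = kMa.
These give a = g sinθ/(1+k) and the required friction f = kMg sinθ/(1+k).
The normal force is N = Mg cosθ, so μ_min = f/N = k tanθ/(1+k).
μ_min = 0.4 × tan36.5° / 1.4 ≈ 0.211.

μ_min ≈ 0.211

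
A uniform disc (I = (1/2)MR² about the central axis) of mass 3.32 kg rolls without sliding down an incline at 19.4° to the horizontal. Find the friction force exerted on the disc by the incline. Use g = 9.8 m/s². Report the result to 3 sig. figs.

f ≈ 3.60 N

Here I = (1/2)MR², so the shape factor k = I/(MR²) = 0.5.
Along the incline Mg sinθ − f = Ma, and torque about the center fR = Iα = kMR²(a/R) gives f = kMa.
Combining, a = g sinθ/(1+k) and f = kMa = kMg sinθ/(1+k).
f = 0.5 × 3.32 × 9.8 × sin19.4° / 1.5 ≈ 3.60 N.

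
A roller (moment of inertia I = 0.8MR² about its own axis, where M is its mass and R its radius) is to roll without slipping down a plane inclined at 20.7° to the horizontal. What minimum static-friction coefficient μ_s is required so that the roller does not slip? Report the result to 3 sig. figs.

With I = 0.8MR², the ratio k = I/(MR²) is 0.8.
Along the incline Mg sinθ − f = Ma, and torque about the center fR = Iα = kMR²(a/R) gives f = kMa.
These give a = g sinθ/(1+k) and the required friction f = kMg sinθ/(1+k).
With N = Mg cosθ, the no-slip condition f ≤ μN gives μ_min = f/N = k tanθ/(1+k).
μ_min = 0.8 × tan20.7° / 1.8 ≈ 0.168.

μ_min ≈ 0.168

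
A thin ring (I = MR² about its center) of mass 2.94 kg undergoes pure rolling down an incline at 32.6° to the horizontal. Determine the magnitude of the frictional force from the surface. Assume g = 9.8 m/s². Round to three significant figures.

For this body I = MR², i.e. k = I/(MR²) = 1.
Along the incline Mg sinθ − f = Ma, and torque about the center fR = Iα = kMR²(a/R) gives f = kMa.
Combining, a = g sinθ/(1+k) and f = kMa = kMg sinθ/(1+k).
f = 1 × 2.94 × 9.8 × sin32.6° / 2 ≈ 7.76 N.

f ≈ 7.76 N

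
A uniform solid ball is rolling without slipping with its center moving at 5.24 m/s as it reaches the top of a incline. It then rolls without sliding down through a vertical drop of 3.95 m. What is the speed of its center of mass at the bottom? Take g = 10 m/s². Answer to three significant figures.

v ≈ 9.16 m/s

For this body I = (2/5)MR², i.e. k = I/(MR²) = 0.4.
The rolling condition ω = v/R makes the rotational term ½I(v/R)² = ½kMv², so KE_total = ½(1+k)Mv² = (7/10)Mv².
Conserving energy between top and bottom: (7/10)Mv² = (7/10)Mv₀² + Mgh, hence v² = v₀² + 2gh/(1+k).
v = √(5.24² + 2×10×3.95/1.4) = √83.89 ≈ 9.16 m/s.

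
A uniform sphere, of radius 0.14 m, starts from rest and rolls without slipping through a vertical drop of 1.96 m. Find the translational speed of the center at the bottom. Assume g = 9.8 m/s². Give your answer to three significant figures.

v ≈ 5.24 m/s

With I = (2/5)MR², the ratio k = I/(MR²) is 0.4.
Since it rolls without slipping, ω = v/R and KE = ½Mv² + ½Iω² = ½(1+k)Mv² = (7/10)Mv².
Energy conservation: Mgh = (7/10)Mv², so v = √(2gh/(1+k)) = √(2 × 9.8 × 1.96 / 1.4) ≈ 5.24 m/s.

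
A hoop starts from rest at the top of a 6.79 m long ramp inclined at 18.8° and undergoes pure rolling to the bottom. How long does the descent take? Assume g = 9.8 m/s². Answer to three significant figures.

t ≈ 2.93 s

With I = MR², the ratio k = I/(MR²) is 1.
Newton's second law down the slope: Mg sinθ − f = Ma. The torque equation fR = Iα (with α = a/R) gives f = kMa.
Hence a = g sinθ/(1+k) = 9.8×sin18.8°/2 = 1.579 m/s².
Starting from rest, L = ½at², so t = √(2L/a) = √(2×6.79/1.579) ≈ 2.93 s.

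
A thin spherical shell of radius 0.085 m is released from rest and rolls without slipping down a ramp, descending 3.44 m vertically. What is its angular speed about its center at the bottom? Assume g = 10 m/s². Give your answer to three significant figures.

ω ≈ 75.6 rad/s

For this body I = (2/3)MR², i.e. k = I/(MR²) = 2/3.
Rolling without slipping gives ω = v/R, so the total kinetic energy is ½Mv² + ½Iω² = ½(1+k)Mv² = (5/6)Mv².
Energy conservation Mgh = ½(1+k)Mv² gives v = √(2gh/(1+k)) = √(2 × 10 × 3.44 / 1.667) = 6.425 m/s.
The angular speed follows from ω = v/R = 6.425/0.085 ≈ 75.6 rad/s.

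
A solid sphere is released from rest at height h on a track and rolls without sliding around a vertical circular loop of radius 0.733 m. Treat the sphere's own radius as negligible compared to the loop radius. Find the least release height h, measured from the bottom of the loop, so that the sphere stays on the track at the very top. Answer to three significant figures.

h_min ≈ 1.98 m

The moment of inertia is (2/5)MR², giving k ≡ I/(MR²) = 0.4.
At the top, contact is just lost when gravity alone supplies the centripetal force: Mg = Mv_top²/r, i.e. v_top² = gr.
With ω = v/R, the kinetic energy at speed v is ½(1+k)Mv² = (7/10)Mv².
Energy conservation from release (height h) to the top (height 2r): Mgh = Mg(2r) + (7/10)M·gr.
Thus h_min = 2r + (1+k)r/2 = r(2 + 1.4/2) = 0.733 × 2.7 ≈ 1.98 m.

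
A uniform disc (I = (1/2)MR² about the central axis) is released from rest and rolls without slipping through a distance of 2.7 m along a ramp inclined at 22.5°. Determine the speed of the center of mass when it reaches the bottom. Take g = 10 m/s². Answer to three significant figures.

v ≈ 3.71 m/s

With I = (1/2)MR², the ratio k = I/(MR²) is 0.5.
Since it rolls without slipping, ω = v/R and KE = ½Mv² + ½Iω² = ½(1+k)Mv² = (3/4)Mv².
The vertical drop is h = L sinθ = 2.7 × sin22.5° = 1.033 m.
Energy conservation: Mgh = (3/4)Mv², so v = √(2gh/(1+k)) = √(2 × 10 × 1.033 / 1.5) ≈ 3.71 m/s.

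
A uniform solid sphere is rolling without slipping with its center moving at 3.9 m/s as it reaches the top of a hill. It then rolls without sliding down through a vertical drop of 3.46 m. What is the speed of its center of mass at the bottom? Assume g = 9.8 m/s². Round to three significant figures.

The moment of inertia is (2/5)MR², giving k ≡ I/(MR²) = 0.4.
Rolling without slipping gives ω = v/R, so the total kinetic energy is ½Mv² + ½Iω² = ½(1+k)Mv² = (7/10)Mv².
Conserving energy between top and bottom: (7/10)Mv² = (7/10)Mv₀² + Mgh, hence v² = v₀² + 2gh/(1+k).
v = √(3.9² + 2×9.8×3.46/1.4) = √63.65 ≈ 7.98 m/s.

v ≈ 7.98 m/s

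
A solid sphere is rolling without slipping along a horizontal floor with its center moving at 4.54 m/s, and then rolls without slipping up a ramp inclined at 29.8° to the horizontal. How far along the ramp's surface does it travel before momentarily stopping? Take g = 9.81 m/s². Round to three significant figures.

d ≈ 2.96 m

With I = (2/5)MR², the ratio k = I/(MR²) is 0.4.
Rolling without slipping gives ω = v/R, so the total kinetic energy is ½Mv² + ½Iω² = ½(1+k)Mv² = (7/10)Mv².
Setting this equal to Mgh gives the vertical rise h = (1+k)v₀²/(2g) = 1.4×4.54²/(2×9.81) = 1.471 m.
The distance along the slope is d = h/sinθ = 1.471/sin29.8° ≈ 2.96 m.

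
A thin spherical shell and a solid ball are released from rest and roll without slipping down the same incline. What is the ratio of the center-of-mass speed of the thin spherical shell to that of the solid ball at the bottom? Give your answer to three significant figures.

Each satisfies Mgh = ½(1+k)Mv² with k = I/(MR²), so v ∝ 1/√(1+k).
For the thin spherical shell k = 2/3; for the solid ball k = 0.4.
v₁/v₂ = √((1+k₂)/(1+k₁)) = √(1.4/1.667) ≈ 0.917.

v_ratio ≈ 0.917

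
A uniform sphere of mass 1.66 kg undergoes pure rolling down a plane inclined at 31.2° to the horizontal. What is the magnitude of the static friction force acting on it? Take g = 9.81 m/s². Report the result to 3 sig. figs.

With I = (2/5)MR², the ratio k = I/(MR²) is 0.4.
Along the incline Mg sinθ − f = Ma, and torque about the center fR = Iα = kMR²(a/R) gives f = kMa.
Combining, a = g sinθ/(1+k) and f = kMa = kMg sinθ/(1+k).
f = 0.4 × 1.66 × 9.81 × sin31.2° / 1.4 ≈ 2.41 N.

f ≈ 2.41 N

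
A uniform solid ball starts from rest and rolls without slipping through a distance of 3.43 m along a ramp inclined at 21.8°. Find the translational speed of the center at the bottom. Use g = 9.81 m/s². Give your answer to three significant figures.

v ≈ 4.23 m/s

Here I = (2/5)MR², so the shape factor k = I/(MR²) = 0.4.
Pure rolling means v = ωR; then KE = ½Mv² + ½I(v/R)² = ½(1+k)Mv² = (7/10)Mv².
The vertical drop is h = L sinθ = 3.43 × sin21.8° = 1.274 m.
Energy conservation: Mgh = (7/10)Mv², so v = √(2gh/(1+k)) = √(2 × 9.81 × 1.274 / 1.4) ≈ 4.23 m/s.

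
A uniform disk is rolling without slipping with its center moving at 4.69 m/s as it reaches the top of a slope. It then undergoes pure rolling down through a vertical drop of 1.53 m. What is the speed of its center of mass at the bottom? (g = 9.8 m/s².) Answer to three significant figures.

v ≈ 6.48 m/s

The moment of inertia is (1/2)MR², giving k ≡ I/(MR²) = 0.5.
The rolling condition ω = v/R makes the rotational term ½I(v/R)² = ½kMv², so KE_total = ½(1+k)Mv² = (3/4)Mv².
Conserving energy between top and bottom: (3/4)Mv² = (3/4)Mv₀² + Mgh, hence v² = v₀² + 2gh/(1+k).
v = √(4.69² + 2×9.8×1.53/1.5) = √41.99 ≈ 6.48 m/s.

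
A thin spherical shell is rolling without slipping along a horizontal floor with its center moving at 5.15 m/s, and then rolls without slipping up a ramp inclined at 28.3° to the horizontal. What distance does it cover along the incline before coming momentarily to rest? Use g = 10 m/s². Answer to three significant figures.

d ≈ 4.66 m

For this body I = (2/3)MR², i.e. k = I/(MR²) = 2/3.
Since it rolls without slipping, ω = v/R and KE = ½Mv² + ½Iω² = ½(1+k)Mv² = (5/6)Mv².
Setting this equal to Mgh gives the vertical rise h = (1+k)v₀²/(2g) = 1.667×5.15²/(2×10) = 2.21 m.
The distance along the slope is d = h/sinθ = 2.21/sin28.3° ≈ 4.66 m.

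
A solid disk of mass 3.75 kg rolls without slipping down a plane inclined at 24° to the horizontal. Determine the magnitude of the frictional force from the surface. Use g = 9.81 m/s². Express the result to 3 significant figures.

With I = (1/2)MR², the ratio k = I/(MR²) is 0.5.
Newton's second law down the slope: Mg sinθ − f = Ma. The torque equation fR = Iα (with α = a/R) gives f = kMa.
Combining, a = g sinθ/(1+k) and f = kMa = kMg sinθ/(1+k).
f = 0.5 × 3.75 × 9.81 × sin24° / 1.5 ≈ 4.99 N.

f ≈ 4.99 N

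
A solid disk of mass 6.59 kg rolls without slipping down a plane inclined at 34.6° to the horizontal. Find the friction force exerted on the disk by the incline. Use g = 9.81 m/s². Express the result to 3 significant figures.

The moment of inertia is (1/2)MR², giving k ≡ I/(MR²) = 0.5.
Newton's second law down the slope: Mg sinθ − f = Ma. The torque equation fR = Iα (with α = a/R) gives f = kMa.
Combining, a = g sinθ/(1+k) and f = kMa = kMg sinθ/(1+k).
f = 0.5 × 6.59 × 9.81 × sin34.6° / 1.5 ≈ 12.2 N.

f ≈ 12.2 N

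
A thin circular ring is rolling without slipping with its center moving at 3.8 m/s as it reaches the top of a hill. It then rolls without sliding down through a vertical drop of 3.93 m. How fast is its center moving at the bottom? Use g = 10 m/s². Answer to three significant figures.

Here I = MR², so the shape factor k = I/(MR²) = 1.
The rolling condition ω = v/R makes the rotational term ½I(v/R)² = ½kMv², so KE_total = ½(1+k)Mv² = Mv².
Energy conservation: Mv₀² + Mgh = Mv², so v² = v₀² + 2gh/(1+k).
v = √(3.8² + 2×10×3.93/2) = √53.74 ≈ 7.33 m/s.

v ≈ 7.33 m/s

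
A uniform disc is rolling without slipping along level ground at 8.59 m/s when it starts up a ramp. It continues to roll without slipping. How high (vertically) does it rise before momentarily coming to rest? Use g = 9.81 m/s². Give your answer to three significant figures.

h ≈ 5.64 m

With I = (1/2)MR², the ratio k = I/(MR²) is 0.5.
Rolling without slipping gives ω = v/R, so the total kinetic energy is ½Mv² + ½Iω² = ½(1+k)Mv² = (3/4)Mv².
At the top the kinetic energy is zero, so (3/4)Mv₀² = Mgh.
Thus h = (1+k)v₀²/(2g) = 1.5 × 8.59² / (2 × 9.81) ≈ 5.64 m.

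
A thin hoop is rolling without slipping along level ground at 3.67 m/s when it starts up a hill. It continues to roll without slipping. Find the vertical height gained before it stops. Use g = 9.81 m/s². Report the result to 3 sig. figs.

h ≈ 1.37 m

With I = MR², the ratio k = I/(MR²) is 1.
Pure rolling means v = ωR; then KE = ½Mv² + ½I(v/R)² = ½(1+k)Mv² = Mv².
All of this converts to potential energy at the highest point: Mv₀² = Mgh.
Thus h = (1+k)v₀²/(2g) = 2 × 3.67² / (2 × 9.81) ≈ 1.37 m.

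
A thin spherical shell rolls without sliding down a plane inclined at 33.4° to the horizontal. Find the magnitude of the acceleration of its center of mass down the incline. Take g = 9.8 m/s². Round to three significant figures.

With I = (2/3)MR², the ratio k = I/(MR²) is 2/3.
Translational: Mg sinθ − f = Ma. Rotational about the CM: fR = Iα = kMRa, so f = kMa.
Eliminating f: Mg sinθ = (1+k)Ma, so a = g sinθ/(1+k) = 9.8 × sin33.4° / 1.667 ≈ 3.24 m/s².

a ≈ 3.24 m/s²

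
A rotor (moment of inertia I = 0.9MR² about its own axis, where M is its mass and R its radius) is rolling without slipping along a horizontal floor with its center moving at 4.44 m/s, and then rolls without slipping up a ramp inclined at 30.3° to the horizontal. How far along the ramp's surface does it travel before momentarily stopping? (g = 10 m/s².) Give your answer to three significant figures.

d ≈ 3.71 m

For this body I = 0.9MR², i.e. k = I/(MR²) = 0.9.
The rolling condition ω = v/R makes the rotational term ½I(v/R)² = ½kMv², so KE_total = ½(1+k)Mv² = (19/20)Mv².
Setting this equal to Mgh gives the vertical rise h = (1+k)v₀²/(2g) = 1.9×4.44²/(2×10) = 1.873 m.
The distance along the slope is d = h/sinθ = 1.873/sin30.3° ≈ 3.71 m.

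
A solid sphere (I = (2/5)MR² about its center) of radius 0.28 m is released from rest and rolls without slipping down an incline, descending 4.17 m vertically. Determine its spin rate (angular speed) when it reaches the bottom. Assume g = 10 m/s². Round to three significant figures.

For this body I = (2/5)MR², i.e. k = I/(MR²) = 0.4.
Pure rolling means v = ωR; then KE = ½Mv² + ½I(v/R)² = ½(1+k)Mv² = (7/10)Mv².
Energy conservation Mgh = ½(1+k)Mv² gives v = √(2gh/(1+k)) = √(2 × 10 × 4.17 / 1.4) = 7.718 m/s.
The angular speed follows from ω = v/R = 7.718/0.28 ≈ 27.6 rad/s.

ω ≈ 27.6 rad/s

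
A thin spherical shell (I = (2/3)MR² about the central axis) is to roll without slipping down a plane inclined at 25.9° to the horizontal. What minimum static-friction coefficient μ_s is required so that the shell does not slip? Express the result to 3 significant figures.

The moment of inertia is (2/3)MR², giving k ≡ I/(MR²) = 2/3.
Newton's second law down the slope: Mg sinθ − f = Ma. The torque equation fR = Iα (with α = a/R) gives f = kMa.
These give a = g sinθ/(1+k) and the required friction f = kMg sinθ/(1+k).
With N = Mg cosθ, the no-slip condition f ≤ μN gives μ_min = f/N = k tanθ/(1+k).
μ_min = (2/3) × tan25.9° / 1.667 ≈ 0.194.

μ_min ≈ 0.194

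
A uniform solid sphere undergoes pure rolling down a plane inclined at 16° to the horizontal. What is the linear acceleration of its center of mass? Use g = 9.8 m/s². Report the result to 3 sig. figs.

Here I = (2/5)MR², so the shape factor k = I/(MR²) = 0.4.
Translational: Mg sinθ − f = Ma. Rotational about the CM: fR = Iα = kMRa, so f = kMa.
Eliminating f: Mg sinθ = (1+k)Ma, so a = g sinθ/(1+k) = 9.8 × sin16° / 1.4 ≈ 1.93 m/s².

a ≈ 1.93 m/s²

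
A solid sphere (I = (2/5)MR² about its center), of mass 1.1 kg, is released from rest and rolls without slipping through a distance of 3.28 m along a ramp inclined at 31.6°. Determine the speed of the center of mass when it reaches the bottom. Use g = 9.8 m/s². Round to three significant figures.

v ≈ 4.91 m/s

For this body I = (2/5)MR², i.e. k = I/(MR²) = 0.4.
Since it rolls without slipping, ω = v/R and KE = ½Mv² + ½Iω² = ½(1+k)Mv² = (7/10)Mv².
The vertical drop is h = L sinθ = 3.28 × sin31.6° = 1.719 m.
Setting Mgh = (7/10)Mv² gives v = √(2gh/(1+k)) = √(2·9.8·1.719/1.4) ≈ 4.91 m/s.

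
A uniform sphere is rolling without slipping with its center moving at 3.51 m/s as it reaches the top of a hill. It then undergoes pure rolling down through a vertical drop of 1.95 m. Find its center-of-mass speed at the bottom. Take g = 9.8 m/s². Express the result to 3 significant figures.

The moment of inertia is (2/5)MR², giving k ≡ I/(MR²) = 0.4.
Rolling without slipping gives ω = v/R, so the total kinetic energy is ½Mv² + ½Iω² = ½(1+k)Mv² = (7/10)Mv².
Conserving energy between top and bottom: (7/10)Mv² = (7/10)Mv₀² + Mgh, hence v² = v₀² + 2gh/(1+k).
v = √(3.51² + 2×9.8×1.95/1.4) = √39.62 ≈ 6.29 m/s.

v ≈ 6.29 m/s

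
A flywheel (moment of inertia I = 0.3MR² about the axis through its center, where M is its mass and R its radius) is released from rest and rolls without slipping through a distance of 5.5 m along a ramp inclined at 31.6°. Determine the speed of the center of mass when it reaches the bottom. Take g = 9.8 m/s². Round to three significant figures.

For this body I = 0.3MR², i.e. k = I/(MR²) = 0.3.
Since it rolls without slipping, ω = v/R and KE = ½Mv² + ½Iω² = ½(1+k)Mv² = (13/20)Mv².
The vertical drop is h = L sinθ = 5.5 × sin31.6° = 2.882 m.
Setting Mgh = (13/20)Mv² gives v = √(2gh/(1+k)) = √(2·9.8·2.882/1.3) ≈ 6.59 m/s.

v ≈ 6.59 m/s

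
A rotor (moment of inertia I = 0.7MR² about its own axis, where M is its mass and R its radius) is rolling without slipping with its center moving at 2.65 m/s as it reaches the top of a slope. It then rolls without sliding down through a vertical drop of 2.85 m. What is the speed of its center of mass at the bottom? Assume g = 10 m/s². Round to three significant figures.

With I = 0.7MR², the ratio k = I/(MR²) is 0.7.
Since it rolls without slipping, ω = v/R and KE = ½Mv² + ½Iω² = ½(1+k)Mv² = (17/20)Mv².
Conserving energy between top and bottom: (17/20)Mv² = (17/20)Mv₀² + Mgh, hence v² = v₀² + 2gh/(1+k).
v = √(2.65² + 2×10×2.85/1.7) = √40.55 ≈ 6.37 m/s.

v ≈ 6.37 m/s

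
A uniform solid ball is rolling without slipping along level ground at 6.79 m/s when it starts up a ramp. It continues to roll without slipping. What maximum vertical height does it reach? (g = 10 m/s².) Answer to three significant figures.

Here I = (2/5)MR², so the shape factor k = I/(MR²) = 0.4.
The rolling condition ω = v/R makes the rotational term ½I(v/R)² = ½kMv², so KE_total = ½(1+k)Mv² = (7/10)Mv².
At the top the kinetic energy is zero, so (7/10)Mv₀² = Mgh.
Thus h = (1+k)v₀²/(2g) = 1.4 × 6.79² / (2 × 10) ≈ 3.23 m.

h ≈ 3.23 m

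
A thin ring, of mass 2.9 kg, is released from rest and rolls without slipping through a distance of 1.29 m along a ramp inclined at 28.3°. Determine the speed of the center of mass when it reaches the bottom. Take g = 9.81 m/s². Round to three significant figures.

v ≈ 2.45 m/s

For this body I = MR², i.e. k = I/(MR²) = 1.
Pure rolling means v = ωR; then KE = ½Mv² + ½I(v/R)² = ½(1+k)Mv² = Mv².
The vertical drop is h = L sinθ = 1.29 × sin28.3° = 0.6116 m.
Energy conservation: Mgh = Mv², so v = √(2gh/(1+k)) = √(2 × 9.81 × 0.6116 / 2) ≈ 2.45 m/s.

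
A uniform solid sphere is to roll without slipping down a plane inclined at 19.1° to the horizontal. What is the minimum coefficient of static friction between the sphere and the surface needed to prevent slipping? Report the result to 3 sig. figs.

For this body I = (2/5)MR², i.e. k = I/(MR²) = 0.4.
Along the incline Mg sinθ − f = Ma, and torque about the center fR = Iα = kMR²(a/R) gives f = kMa.
These give a = g sinθ/(1+k) and the required friction f = kMg sinθ/(1+k).
With N = Mg cosθ, the no-slip condition f ≤ μN gives μ_min = f/N = k tanθ/(1+k).
μ_min = 0.4 × tan19.1° / 1.4 ≈ 0.0989.

μ_min ≈ 0.0989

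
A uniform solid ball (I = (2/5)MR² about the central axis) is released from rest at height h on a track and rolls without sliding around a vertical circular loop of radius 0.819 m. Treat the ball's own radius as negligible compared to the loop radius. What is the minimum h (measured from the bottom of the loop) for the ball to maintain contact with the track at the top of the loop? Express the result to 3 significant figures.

h_min ≈ 2.21 m

With I = (2/5)MR², the ratio k = I/(MR²) is 0.4.
At the top, contact is just lost when gravity alone supplies the centripetal force: Mg = Mv_top²/r, i.e. v_top² = gr.
With ω = v/R, the kinetic energy at speed v is ½(1+k)Mv² = (7/10)Mv².
Energy conservation from release (height h) to the top (height 2r): Mgh = Mg(2r) + (7/10)M·gr.
Thus h_min = 2r + (1+k)r/2 = r(2 + 1.4/2) = 0.819 × 2.7 ≈ 2.21 m.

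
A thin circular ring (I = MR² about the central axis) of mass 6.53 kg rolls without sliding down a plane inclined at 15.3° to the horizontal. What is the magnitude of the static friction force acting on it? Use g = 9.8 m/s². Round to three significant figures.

f ≈ 8.44 N

Here I = MR², so the shape factor k = I/(MR²) = 1.
Along the incline Mg sinθ − f = Ma, and torque about the center fR = Iα = kMR²(a/R) gives f = kMa.
Combining, a = g sinθ/(1+k) and f = kMa = kMg sinθ/(1+k).
f = 1 × 6.53 × 9.8 × sin15.3° / 2 ≈ 8.44 N.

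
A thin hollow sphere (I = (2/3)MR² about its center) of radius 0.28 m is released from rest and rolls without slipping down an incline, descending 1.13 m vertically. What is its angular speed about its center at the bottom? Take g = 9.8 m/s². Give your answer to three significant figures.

ω ≈ 13.0 rad/s

With I = (2/3)MR², the ratio k = I/(MR²) is 2/3.
Rolling without slipping gives ω = v/R, so the total kinetic energy is ½Mv² + ½Iω² = ½(1+k)Mv² = (5/6)Mv².
Energy conservation Mgh = ½(1+k)Mv² gives v = √(2gh/(1+k)) = √(2 × 9.8 × 1.13 / 1.667) = 3.645 m/s.
The angular speed follows from ω = v/R = 3.645/0.28 ≈ 13.0 rad/s.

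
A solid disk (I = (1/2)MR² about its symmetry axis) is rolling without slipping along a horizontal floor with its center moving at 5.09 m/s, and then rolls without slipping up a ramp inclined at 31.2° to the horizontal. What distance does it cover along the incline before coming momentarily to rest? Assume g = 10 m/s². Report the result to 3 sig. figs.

d ≈ 3.75 m

Here I = (1/2)MR², so the shape factor k = I/(MR²) = 0.5.
The rolling condition ω = v/R makes the rotational term ½I(v/R)² = ½kMv², so KE_total = ½(1+k)Mv² = (3/4)Mv².
Setting this equal to Mgh gives the vertical rise h = (1+k)v₀²/(2g) = 1.5×5.09²/(2×10) = 1.943 m.
The distance along the slope is d = h/sinθ = 1.943/sin31.2° ≈ 3.75 m.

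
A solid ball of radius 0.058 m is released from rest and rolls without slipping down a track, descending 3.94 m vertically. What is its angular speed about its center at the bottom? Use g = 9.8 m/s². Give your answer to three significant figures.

ω ≈ 128 rad/s

The moment of inertia is (2/5)MR², giving k ≡ I/(MR²) = 0.4.
Pure rolling means v = ωR; then KE = ½Mv² + ½I(v/R)² = ½(1+k)Mv² = (7/10)Mv².
Energy conservation Mgh = ½(1+k)Mv² gives v = √(2gh/(1+k)) = √(2 × 9.8 × 3.94 / 1.4) = 7.427 m/s.
Then ω = v/R = 7.427 / 0.058 ≈ 128 rad/s.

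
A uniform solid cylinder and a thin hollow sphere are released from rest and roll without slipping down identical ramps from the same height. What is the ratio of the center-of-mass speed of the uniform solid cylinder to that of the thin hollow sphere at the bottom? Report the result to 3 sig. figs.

Each satisfies Mgh = ½(1+k)Mv² with k = I/(MR²), so v ∝ 1/√(1+k).
For the uniform solid cylinder k = 0.5; for the thin hollow sphere k = 2/3.
v₁/v₂ = √((1+k₂)/(1+k₁)) = √(1.667/1.5) ≈ 1.05.

v_ratio ≈ 1.05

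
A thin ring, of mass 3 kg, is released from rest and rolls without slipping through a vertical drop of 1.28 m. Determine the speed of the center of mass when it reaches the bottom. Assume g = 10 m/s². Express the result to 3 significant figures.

The moment of inertia is MR², giving k ≡ I/(MR²) = 1.
Rolling without slipping gives ω = v/R, so the total kinetic energy is ½Mv² + ½Iω² = ½(1+k)Mv² = Mv².
Setting Mgh = Mv² gives v = √(2gh/(1+k)) = √(2·10·1.28/2) ≈ 3.58 m/s.

v ≈ 3.58 m/s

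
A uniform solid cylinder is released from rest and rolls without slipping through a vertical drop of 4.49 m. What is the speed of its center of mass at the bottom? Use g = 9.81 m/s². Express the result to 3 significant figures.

Here I = (1/2)MR², so the shape factor k = I/(MR²) = 0.5.
Since it rolls without slipping, ω = v/R and KE = ½Mv² + ½Iω² = ½(1+k)Mv² = (3/4)Mv².
Energy conservation: Mgh = (3/4)Mv², so v = √(2gh/(1+k)) = √(2 × 9.81 × 4.49 / 1.5) ≈ 7.66 m/s.

v ≈ 7.66 m/s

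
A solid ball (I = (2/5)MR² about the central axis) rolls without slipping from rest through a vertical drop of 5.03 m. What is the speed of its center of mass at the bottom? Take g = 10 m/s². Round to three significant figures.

v ≈ 8.48 m/s

With I = (2/5)MR², the ratio k = I/(MR²) is 0.4.
Rolling without slipping gives ω = v/R, so the total kinetic energy is ½Mv² + ½Iω² = ½(1+k)Mv² = (7/10)Mv².
Energy conservation: Mgh = (7/10)Mv², so v = √(2gh/(1+k)) = √(2 × 10 × 5.03 / 1.4) ≈ 8.48 m/s.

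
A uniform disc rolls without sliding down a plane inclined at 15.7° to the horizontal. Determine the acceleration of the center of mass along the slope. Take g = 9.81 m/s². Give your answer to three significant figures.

With I = (1/2)MR², the ratio k = I/(MR²) is 0.5.
Along the incline Mg sinθ − f = Ma, and torque about the center fR = Iα = kMR²(a/R) gives f = kMa.
Eliminating f: Mg sinθ = (1+k)Ma, so a = g sinθ/(1+k) = 9.81 × sin15.7° / 1.5 ≈ 1.77 m/s².

a ≈ 1.77 m/s²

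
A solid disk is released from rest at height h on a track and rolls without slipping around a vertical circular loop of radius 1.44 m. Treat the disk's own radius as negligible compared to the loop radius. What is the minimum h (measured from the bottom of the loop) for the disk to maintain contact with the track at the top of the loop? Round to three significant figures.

h_min ≈ 3.96 m

Here I = (1/2)MR², so the shape factor k = I/(MR²) = 0.5.
At the top, contact is just lost when gravity alone supplies the centripetal force: Mg = Mv_top²/r, i.e. v_top² = gr.
With ω = v/R, the kinetic energy at speed v is ½(1+k)Mv² = (3/4)Mv².
Energy conservation from release (height h) to the top (height 2r): Mgh = Mg(2r) + (3/4)M·gr.
Thus h_min = 2r + (1+k)r/2 = r(2 + 1.5/2) = 1.44 × 2.75 ≈ 3.96 m.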